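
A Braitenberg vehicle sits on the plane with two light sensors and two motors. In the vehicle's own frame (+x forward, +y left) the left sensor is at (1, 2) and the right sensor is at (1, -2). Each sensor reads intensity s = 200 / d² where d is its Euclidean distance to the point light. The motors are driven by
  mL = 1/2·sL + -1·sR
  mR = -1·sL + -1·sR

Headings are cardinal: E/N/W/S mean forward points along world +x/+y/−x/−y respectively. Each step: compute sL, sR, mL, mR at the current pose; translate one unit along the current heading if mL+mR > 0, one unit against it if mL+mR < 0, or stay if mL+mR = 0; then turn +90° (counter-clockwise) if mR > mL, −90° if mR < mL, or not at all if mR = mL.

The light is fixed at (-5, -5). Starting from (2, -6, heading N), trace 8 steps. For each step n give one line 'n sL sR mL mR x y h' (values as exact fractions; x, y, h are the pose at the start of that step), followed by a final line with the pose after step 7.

n=0: pose=(2,-6,N); sL=8, sR=200/81; mL=124/81, mR=-848/81; mL+mR=-724/81 → advance -1; mR−mL=-12 → turn -1·90°
n=1: pose=(2,-7,E); sL=25/8, sR=5/2; mL=-15/16, mR=-45/8; mL+mR=-105/16 → advance -1; mR−mL=-75/16 → turn -1·90°
n=2: pose=(1,-7,S); sL=200/73, sR=8; mL=-484/73, mR=-784/73; mL+mR=-1268/73 → advance -1; mR−mL=-300/73 → turn -1·90°
n=3: pose=(1,-6,W); sL=100/17, sR=100/13; mL=-1050/221, mR=-3000/221; mL+mR=-4050/221 → advance -1; mR−mL=-150/17 → turn -1·90°
n=4: pose=(2,-6,N); sL=8, sR=200/81; mL=124/81, mR=-848/81; mL+mR=-724/81 → advance -1; mR−mL=-12 → turn -1·90°
n=5: pose=(2,-7,E); sL=25/8, sR=5/2; mL=-15/16, mR=-45/8; mL+mR=-105/16 → advance -1; mR−mL=-75/16 → turn -1·90°
n=6: pose=(1,-7,S); sL=200/73, sR=8; mL=-484/73, mR=-784/73; mL+mR=-1268/73 → advance -1; mR−mL=-300/73 → turn -1·90°
n=7: pose=(1,-6,W); sL=100/17, sR=100/13; mL=-1050/221, mR=-3000/221; mL+mR=-4050/221 → advance -1; mR−mL=-150/17 → turn -1·90°

0 8 200/81 124/81 -848/81 2 -6 N
1 25/8 5/2 -15/16 -45/8 2 -7 E
2 200/73 8 -484/73 -784/73 1 -7 S
3 100/17 100/13 -1050/221 -3000/221 1 -6 W
4 8 200/81 124/81 -848/81 2 -6 N
5 25/8 5/2 -15/16 -45/8 2 -7 E
6 200/73 8 -484/73 -784/73 1 -7 S
7 100/17 100/13 -1050/221 -3000/221 1 -6 W
final 2 -6 N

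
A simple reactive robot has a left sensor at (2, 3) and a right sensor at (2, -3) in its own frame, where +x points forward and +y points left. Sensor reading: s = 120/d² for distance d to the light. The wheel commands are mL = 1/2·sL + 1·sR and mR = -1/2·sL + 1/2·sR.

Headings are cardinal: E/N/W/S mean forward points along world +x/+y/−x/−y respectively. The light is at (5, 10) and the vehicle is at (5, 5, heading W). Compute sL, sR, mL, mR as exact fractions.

left sensor world pos  = (3, 2); dL² = 68
right sensor world pos = (3, 8); dR² = 8
sL = 120/68 = 30/17
sR = 120/8 = 15
mL = 1/2·sL + 1·sR = 270/17
mR = -1/2·sL + 1/2·sR = 225/34

30/17 15 270/17 225/34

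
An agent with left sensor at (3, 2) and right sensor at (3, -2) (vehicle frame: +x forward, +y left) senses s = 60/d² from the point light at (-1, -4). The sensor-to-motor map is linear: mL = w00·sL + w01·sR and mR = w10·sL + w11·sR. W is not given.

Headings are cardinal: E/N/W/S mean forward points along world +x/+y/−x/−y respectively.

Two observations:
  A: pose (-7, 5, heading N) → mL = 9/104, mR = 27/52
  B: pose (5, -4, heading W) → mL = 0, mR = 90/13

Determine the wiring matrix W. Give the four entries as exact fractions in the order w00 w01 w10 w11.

obs A: pose=(-7,5,N) → sL=15/52, sR=3/8, mL=9/104, mR=27/52
obs B: pose=(5,-4,W) → sL=60/13, sR=60/13, mL=0, mR=90/13
sensor matrix S = [[15/52, 3/8], [60/13, 60/13]]; det S = -135/338
solve [mL_A; mL_B] = S·[w00; w01] and [mR_A; mR_B] = S·[w10; w11]:
  w00 = -1, w01 = 1, w10 = 1/2, w11 = 1

-1 1 1/2 1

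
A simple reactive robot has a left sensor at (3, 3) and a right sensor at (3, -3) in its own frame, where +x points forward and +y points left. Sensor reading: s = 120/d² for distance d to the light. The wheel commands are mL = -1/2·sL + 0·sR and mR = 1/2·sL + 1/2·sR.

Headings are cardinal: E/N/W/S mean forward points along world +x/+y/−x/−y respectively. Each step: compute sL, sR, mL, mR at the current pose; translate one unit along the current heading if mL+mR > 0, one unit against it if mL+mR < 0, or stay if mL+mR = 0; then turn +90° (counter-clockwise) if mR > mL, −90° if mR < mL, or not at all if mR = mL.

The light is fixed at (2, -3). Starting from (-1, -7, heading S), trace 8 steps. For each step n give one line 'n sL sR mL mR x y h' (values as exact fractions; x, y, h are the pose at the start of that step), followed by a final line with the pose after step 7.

0 120/49 24/17 -60/49 1608/833 -1 -7 S
1 30 15/8 -15 255/16 -1 -8 E
2 120/29 24 -60/29 408/29 0 -8 N
3 60/37 60/13 -30/37 1500/481 0 -7 W
4 120/49 24/17 -60/49 1608/833 -1 -7 S
5 30 15/8 -15 255/16 -1 -8 E
6 120/29 24 -60/29 408/29 0 -8 N
7 60/37 60/13 -30/37 1500/481 0 -7 W
final -1 -7 S

n=0: pose=(-1,-7,S); sL=120/49, sR=24/17; mL=-60/49, mR=1608/833; mL+mR=12/17 → advance +1; mR−mL=2628/833 → turn +1·90°
n=1: pose=(-1,-8,E); sL=30, sR=15/8; mL=-15, mR=255/16; mL+mR=15/16 → advance +1; mR−mL=495/16 → turn +1·90°
n=2: pose=(0,-8,N); sL=120/29, sR=24; mL=-60/29, mR=408/29; mL+mR=12 → advance +1; mR−mL=468/29 → turn +1·90°
n=3: pose=(0,-7,W); sL=60/37, sR=60/13; mL=-30/37, mR=1500/481; mL+mR=30/13 → advance +1; mR−mL=1890/481 → turn +1·90°
n=4: pose=(-1,-7,S); sL=120/49, sR=24/17; mL=-60/49, mR=1608/833; mL+mR=12/17 → advance +1; mR−mL=2628/833 → turn +1·90°
n=5: pose=(-1,-8,E); sL=30, sR=15/8; mL=-15, mR=255/16; mL+mR=15/16 → advance +1; mR−mL=495/16 → turn +1·90°
n=6: pose=(0,-8,N); sL=120/29, sR=24; mL=-60/29, mR=408/29; mL+mR=12 → advance +1; mR−mL=468/29 → turn +1·90°
n=7: pose=(0,-7,W); sL=60/37, sR=60/13; mL=-30/37, mR=1500/481; mL+mR=30/13 → advance +1; mR−mL=1890/481 → turn +1·90°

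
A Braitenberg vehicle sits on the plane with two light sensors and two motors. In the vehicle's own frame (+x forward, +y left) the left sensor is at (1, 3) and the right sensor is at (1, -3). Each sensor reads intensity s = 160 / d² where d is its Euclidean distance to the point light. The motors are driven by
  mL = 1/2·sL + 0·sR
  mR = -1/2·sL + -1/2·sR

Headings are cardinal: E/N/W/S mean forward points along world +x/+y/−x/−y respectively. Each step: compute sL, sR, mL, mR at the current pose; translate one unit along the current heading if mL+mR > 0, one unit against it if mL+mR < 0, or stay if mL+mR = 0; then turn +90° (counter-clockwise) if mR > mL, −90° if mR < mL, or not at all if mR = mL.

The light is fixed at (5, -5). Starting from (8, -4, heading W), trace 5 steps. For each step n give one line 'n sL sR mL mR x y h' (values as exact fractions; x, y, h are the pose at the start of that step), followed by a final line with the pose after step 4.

n=0: pose=(8,-4,W); sL=20, sR=8; mL=10, mR=-14; mL+mR=-4 → advance -1; mR−mL=-24 → turn -1·90°
n=1: pose=(9,-4,N); sL=32, sR=160/53; mL=16, mR=-928/53; mL+mR=-80/53 → advance -1; mR−mL=-1776/53 → turn -1·90°
n=2: pose=(9,-5,E); sL=80/17, sR=80/17; mL=40/17, mR=-80/17; mL+mR=-40/17 → advance -1; mR−mL=-120/17 → turn -1·90°
n=3: pose=(8,-5,S); sL=160/37, sR=160; mL=80/37, mR=-3040/37; mL+mR=-80 → advance -1; mR−mL=-3120/37 → turn -1·90°
n=4: pose=(8,-4,W); sL=20, sR=8; mL=10, mR=-14; mL+mR=-4 → advance -1; mR−mL=-24 → turn -1·90°

0 20 8 10 -14 8 -4 W
1 32 160/53 16 -928/53 9 -4 N
2 80/17 80/17 40/17 -80/17 9 -5 E
3 160/37 160 80/37 -3040/37 8 -5 S
4 20 8 10 -14 8 -4 W
final 9 -4 N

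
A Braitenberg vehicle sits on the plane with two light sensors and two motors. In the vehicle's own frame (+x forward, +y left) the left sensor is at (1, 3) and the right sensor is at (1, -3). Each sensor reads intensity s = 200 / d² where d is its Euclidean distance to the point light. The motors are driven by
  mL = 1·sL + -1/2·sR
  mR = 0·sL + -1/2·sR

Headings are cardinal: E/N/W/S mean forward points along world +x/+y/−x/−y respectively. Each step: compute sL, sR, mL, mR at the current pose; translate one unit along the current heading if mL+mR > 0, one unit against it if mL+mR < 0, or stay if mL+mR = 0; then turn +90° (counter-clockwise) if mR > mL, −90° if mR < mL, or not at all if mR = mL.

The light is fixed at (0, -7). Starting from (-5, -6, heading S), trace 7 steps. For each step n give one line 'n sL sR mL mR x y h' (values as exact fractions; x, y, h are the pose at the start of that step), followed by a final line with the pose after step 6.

0 50 25/8 775/16 -25/16 -5 -6 S
1 40/9 40/9 20/9 -20/9 -5 -7 W
2 40/13 40 -220/13 -20 -5 -7 N
3 10 25/4 55/8 -25/8 -5 -8 E
4 40 200/53 2020/53 -100/53 -4 -8 S
5 4 100/13 2/13 -50/13 -4 -9 W
6 200/37 200 -3500/37 -100 -3 -9 N
final -3 -10 E

n=0: pose=(-5,-6,S); sL=50, sR=25/8; mL=775/16, mR=-25/16; mL+mR=375/8 → advance +1; mR−mL=-50 → turn -1·90°
n=1: pose=(-5,-7,W); sL=40/9, sR=40/9; mL=20/9, mR=-20/9; mL+mR=0 → advance +0; mR−mL=-40/9 → turn -1·90°
n=2: pose=(-5,-7,N); sL=40/13, sR=40; mL=-220/13, mR=-20; mL+mR=-480/13 → advance -1; mR−mL=-40/13 → turn -1·90°
n=3: pose=(-5,-8,E); sL=10, sR=25/4; mL=55/8, mR=-25/8; mL+mR=15/4 → advance +1; mR−mL=-10 → turn -1·90°
n=4: pose=(-4,-8,S); sL=40, sR=200/53; mL=2020/53, mR=-100/53; mL+mR=1920/53 → advance +1; mR−mL=-40 → turn -1·90°
n=5: pose=(-4,-9,W); sL=4, sR=100/13; mL=2/13, mR=-50/13; mL+mR=-48/13 → advance -1; mR−mL=-4 → turn -1·90°
n=6: pose=(-3,-9,N); sL=200/37, sR=200; mL=-3500/37, mR=-100; mL+mR=-7200/37 → advance -1; mR−mL=-200/37 → turn -1·90°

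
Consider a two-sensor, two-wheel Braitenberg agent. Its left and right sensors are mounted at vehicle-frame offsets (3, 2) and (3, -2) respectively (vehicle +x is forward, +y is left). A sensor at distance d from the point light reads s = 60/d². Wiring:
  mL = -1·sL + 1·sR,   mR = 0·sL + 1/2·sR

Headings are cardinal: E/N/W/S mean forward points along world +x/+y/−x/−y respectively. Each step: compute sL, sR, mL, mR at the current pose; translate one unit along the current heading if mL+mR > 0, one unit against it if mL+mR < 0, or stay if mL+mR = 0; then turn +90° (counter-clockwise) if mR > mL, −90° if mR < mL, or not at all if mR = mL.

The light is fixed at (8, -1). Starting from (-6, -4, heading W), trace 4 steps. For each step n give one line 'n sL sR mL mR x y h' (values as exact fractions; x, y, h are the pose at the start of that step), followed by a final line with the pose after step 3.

n=0: pose=(-6,-4,W); sL=30/157, sR=6/29; mL=72/4553, mR=3/29; mL+mR=543/4553 → advance +1; mR−mL=399/4553 → turn +1·90°
n=1: pose=(-7,-4,S); sL=12/41, sR=12/65; mL=-288/2665, mR=6/65; mL+mR=-42/2665 → advance -1; mR−mL=534/2665 → turn +1·90°
n=2: pose=(-7,-3,E); sL=5/12, sR=3/8; mL=-1/24, mR=3/16; mL+mR=7/48 → advance +1; mR−mL=11/48 → turn +1·90°
n=3: pose=(-6,-3,N); sL=60/257, sR=12/29; mL=1344/7453, mR=6/29; mL+mR=2886/7453 → advance +1; mR−mL=198/7453 → turn +1·90°

0 30/157 6/29 72/4553 3/29 -6 -4 W
1 12/41 12/65 -288/2665 6/65 -7 -4 S
2 5/12 3/8 -1/24 3/16 -7 -3 E
3 60/257 12/29 1344/7453 6/29 -6 -3 N
final -6 -2 W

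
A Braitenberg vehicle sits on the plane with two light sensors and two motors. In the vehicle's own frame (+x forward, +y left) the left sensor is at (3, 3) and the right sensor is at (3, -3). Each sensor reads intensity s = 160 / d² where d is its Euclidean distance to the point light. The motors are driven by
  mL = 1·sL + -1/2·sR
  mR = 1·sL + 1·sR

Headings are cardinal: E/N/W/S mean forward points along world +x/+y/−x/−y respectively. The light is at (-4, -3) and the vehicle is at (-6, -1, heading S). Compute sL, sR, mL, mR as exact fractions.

80 80/13 1000/13 1120/13

left sensor world pos  = (-3, -4); dL² = 2
right sensor world pos = (-9, -4); dR² = 26
sL = 160/2 = 80
sR = 160/26 = 80/13
mL = 1·sL + -1/2·sR = 1000/13
mR = 1·sL + 1·sR = 1120/13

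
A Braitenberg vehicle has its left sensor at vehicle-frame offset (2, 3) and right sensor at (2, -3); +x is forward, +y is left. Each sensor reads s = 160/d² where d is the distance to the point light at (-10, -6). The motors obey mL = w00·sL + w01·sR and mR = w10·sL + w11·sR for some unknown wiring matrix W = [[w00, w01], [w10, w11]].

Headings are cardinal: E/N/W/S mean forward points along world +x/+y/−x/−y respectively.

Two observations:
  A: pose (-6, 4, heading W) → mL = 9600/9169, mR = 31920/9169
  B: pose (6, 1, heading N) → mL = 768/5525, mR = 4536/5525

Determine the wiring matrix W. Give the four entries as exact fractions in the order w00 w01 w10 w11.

obs A: pose=(-6,4,W) → sL=160/53, sR=160/173, mL=9600/9169, mR=31920/9169
obs B: pose=(6,1,N) → sL=16/25, sR=80/221, mL=768/5525, mR=4536/5525
sensor matrix S = [[160/53, 160/173], [16/25, 80/221]]; det S = 5074944/10131745
solve [mL_A; mL_B] = S·[w00; w01] and [mR_A; mR_B] = S·[w10; w11]:
  w00 = 1/2, w01 = -1/2, w10 = 1, w11 = 1/2

1/2 -1/2 1 1/2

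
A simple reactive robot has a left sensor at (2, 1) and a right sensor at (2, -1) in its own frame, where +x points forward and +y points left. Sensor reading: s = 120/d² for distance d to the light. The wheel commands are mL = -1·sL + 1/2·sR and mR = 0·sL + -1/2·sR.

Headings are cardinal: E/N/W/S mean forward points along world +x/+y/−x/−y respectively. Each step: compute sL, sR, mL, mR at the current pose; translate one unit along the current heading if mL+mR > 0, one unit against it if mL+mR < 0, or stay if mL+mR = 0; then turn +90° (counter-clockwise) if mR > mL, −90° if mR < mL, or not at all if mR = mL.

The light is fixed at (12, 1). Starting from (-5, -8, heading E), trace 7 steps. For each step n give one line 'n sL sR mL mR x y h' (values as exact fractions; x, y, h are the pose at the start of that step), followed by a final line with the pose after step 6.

n=0: pose=(-5,-8,E); sL=120/289, sR=24/65; mL=-4332/18785, mR=-12/65; mL+mR=-120/289 → advance -1; mR−mL=864/18785 → turn +1·90°
n=1: pose=(-6,-8,N); sL=12/41, sR=60/169; mL=-798/6929, mR=-30/169; mL+mR=-12/41 → advance -1; mR−mL=-432/6929 → turn -1·90°
n=2: pose=(-6,-9,E); sL=120/337, sR=120/377; mL=-25020/127049, mR=-60/377; mL+mR=-120/337 → advance -1; mR−mL=4800/127049 → turn +1·90°
n=3: pose=(-7,-9,N); sL=15/58, sR=30/97; mL=-585/5626, mR=-15/97; mL+mR=-15/58 → advance -1; mR−mL=-285/5626 → turn -1·90°
n=4: pose=(-7,-10,E); sL=120/389, sR=120/433; mL=-28620/168437, mR=-60/433; mL+mR=-120/389 → advance -1; mR−mL=5280/168437 → turn +1·90°
n=5: pose=(-8,-10,N); sL=20/87, sR=60/221; mL=-1810/19227, mR=-30/221; mL+mR=-20/87 → advance -1; mR−mL=-800/19227 → turn -1·90°
n=6: pose=(-8,-11,E); sL=24/89, sR=120/493; mL=-6492/43877, mR=-60/493; mL+mR=-24/89 → advance -1; mR−mL=1152/43877 → turn +1·90°

0 120/289 24/65 -4332/18785 -12/65 -5 -8 E
1 12/41 60/169 -798/6929 -30/169 -6 -8 N
2 120/337 120/377 -25020/127049 -60/377 -6 -9 E
3 15/58 30/97 -585/5626 -15/97 -7 -9 N
4 120/389 120/433 -28620/168437 -60/433 -7 -10 E
5 20/87 60/221 -1810/19227 -30/221 -8 -10 N
6 24/89 120/493 -6492/43877 -60/493 -8 -11 E
final -9 -11 N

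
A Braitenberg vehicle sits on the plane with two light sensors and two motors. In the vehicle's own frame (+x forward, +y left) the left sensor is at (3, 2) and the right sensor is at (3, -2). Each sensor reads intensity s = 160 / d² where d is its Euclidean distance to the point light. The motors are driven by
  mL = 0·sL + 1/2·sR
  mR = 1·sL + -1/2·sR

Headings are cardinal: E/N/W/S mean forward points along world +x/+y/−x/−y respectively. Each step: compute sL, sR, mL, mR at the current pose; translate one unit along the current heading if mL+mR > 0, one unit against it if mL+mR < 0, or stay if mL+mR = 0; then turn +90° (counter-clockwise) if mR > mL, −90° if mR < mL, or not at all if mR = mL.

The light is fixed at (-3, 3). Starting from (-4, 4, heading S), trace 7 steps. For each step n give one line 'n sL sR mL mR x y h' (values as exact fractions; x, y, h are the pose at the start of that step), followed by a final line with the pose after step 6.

n=0: pose=(-4,4,S); sL=32, sR=160/13; mL=80/13, mR=336/13; mL+mR=32 → advance +1; mR−mL=256/13 → turn +1·90°
n=1: pose=(-4,3,E); sL=20, sR=20; mL=10, mR=10; mL+mR=20 → advance +1; mR−mL=0 → turn +0·90°
n=2: pose=(-3,3,E); sL=160/13, sR=160/13; mL=80/13, mR=80/13; mL+mR=160/13 → advance +1; mR−mL=0 → turn +0·90°
n=3: pose=(-2,3,E); sL=8, sR=8; mL=4, mR=4; mL+mR=8 → advance +1; mR−mL=0 → turn +0·90°
n=4: pose=(-1,3,E); sL=160/29, sR=160/29; mL=80/29, mR=80/29; mL+mR=160/29 → advance +1; mR−mL=0 → turn +0·90°
n=5: pose=(0,3,E); sL=4, sR=4; mL=2, mR=2; mL+mR=4 → advance +1; mR−mL=0 → turn +0·90°
n=6: pose=(1,3,E); sL=160/53, sR=160/53; mL=80/53, mR=80/53; mL+mR=160/53 → advance +1; mR−mL=0 → turn +0·90°

0 32 160/13 80/13 336/13 -4 4 S
1 20 20 10 10 -4 3 E
2 160/13 160/13 80/13 80/13 -3 3 E
3 8 8 4 4 -2 3 E
4 160/29 160/29 80/29 80/29 -1 3 E
5 4 4 2 2 0 3 E
6 160/53 160/53 80/53 80/53 1 3 E
final 2 3 E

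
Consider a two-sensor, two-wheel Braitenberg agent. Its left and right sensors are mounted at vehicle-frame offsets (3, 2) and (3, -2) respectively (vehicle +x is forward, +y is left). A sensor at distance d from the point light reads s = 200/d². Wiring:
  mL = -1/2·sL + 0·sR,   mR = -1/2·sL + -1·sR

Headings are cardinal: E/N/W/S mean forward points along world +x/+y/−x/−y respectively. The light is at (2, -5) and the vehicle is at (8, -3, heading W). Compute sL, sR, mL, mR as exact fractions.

200/9 8 -100/9 -172/9

left sensor world pos  = (5, -5); dL² = 9
right sensor world pos = (5, -1); dR² = 25
sL = 200/9 = 200/9
sR = 200/25 = 8
mL = -1/2·sL + 0·sR = -100/9
mR = -1/2·sL + -1·sR = -172/9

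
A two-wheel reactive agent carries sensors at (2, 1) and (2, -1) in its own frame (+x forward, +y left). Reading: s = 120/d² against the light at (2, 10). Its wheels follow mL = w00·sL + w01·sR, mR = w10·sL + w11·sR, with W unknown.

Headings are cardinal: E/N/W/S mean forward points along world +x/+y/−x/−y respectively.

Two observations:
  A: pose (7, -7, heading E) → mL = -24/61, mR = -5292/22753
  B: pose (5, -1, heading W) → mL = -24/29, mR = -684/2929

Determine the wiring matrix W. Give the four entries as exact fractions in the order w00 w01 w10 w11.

obs A: pose=(7,-7,E) → sL=24/61, sR=120/373, mL=-24/61, mR=-5292/22753
obs B: pose=(5,-1,W) → sL=24/29, sR=120/101, mL=-24/29, mR=-684/2929
sensor matrix S = [[24/61, 120/373], [24/29, 120/101]]; det S = 13409280/66643537
solve [mL_A; mL_B] = S·[w00; w01] and [mR_A; mR_B] = S·[w10; w11]:
  w00 = -1, w01 = 0, w10 = -1, w11 = 1/2

-1 0 -1 1/2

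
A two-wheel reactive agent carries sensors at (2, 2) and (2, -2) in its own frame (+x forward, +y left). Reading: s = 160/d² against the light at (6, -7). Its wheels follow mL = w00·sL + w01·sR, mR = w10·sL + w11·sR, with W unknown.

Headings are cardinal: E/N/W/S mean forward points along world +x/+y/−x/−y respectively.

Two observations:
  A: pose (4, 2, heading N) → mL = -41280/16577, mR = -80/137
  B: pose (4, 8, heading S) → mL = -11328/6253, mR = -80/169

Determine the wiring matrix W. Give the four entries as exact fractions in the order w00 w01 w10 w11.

obs A: pose=(4,2,N) → sL=160/137, sR=160/121, mL=-41280/16577, mR=-80/137
obs B: pose=(4,8,S) → sL=160/169, sR=32/37, mL=-11328/6253, mR=-80/169
sensor matrix S = [[160/137, 160/121], [160/169, 32/37]]; det S = -25067520/103655981
solve [mL_A; mL_B] = S·[w00; w01] and [mR_A; mR_B] = S·[w10; w11]:
  w00 = -1, w01 = -1, w10 = -1/2, w11 = 0

-1 -1 -1/2 0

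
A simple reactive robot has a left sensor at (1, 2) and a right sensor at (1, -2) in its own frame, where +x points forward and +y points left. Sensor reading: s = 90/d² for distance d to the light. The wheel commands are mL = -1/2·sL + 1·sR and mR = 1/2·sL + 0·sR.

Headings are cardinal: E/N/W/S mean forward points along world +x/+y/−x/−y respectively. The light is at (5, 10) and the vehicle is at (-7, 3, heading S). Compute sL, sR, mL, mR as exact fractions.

45/82 9/26 153/2132 45/164

left sensor world pos  = (-5, 2); dL² = 164
right sensor world pos = (-9, 2); dR² = 260
sL = 90/164 = 45/82
sR = 90/260 = 9/26
mL = -1/2·sL + 1·sR = 153/2132
mR = 1/2·sL + 0·sR = 45/164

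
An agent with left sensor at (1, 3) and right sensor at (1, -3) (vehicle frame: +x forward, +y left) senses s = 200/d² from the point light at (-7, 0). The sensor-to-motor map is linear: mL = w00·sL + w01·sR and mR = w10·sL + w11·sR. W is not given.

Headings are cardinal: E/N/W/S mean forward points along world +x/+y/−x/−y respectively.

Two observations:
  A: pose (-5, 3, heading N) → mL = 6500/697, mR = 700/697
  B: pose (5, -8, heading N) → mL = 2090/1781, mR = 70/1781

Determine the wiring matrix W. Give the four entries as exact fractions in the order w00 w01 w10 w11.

obs A: pose=(-5,3,N) → sL=200/17, sR=200/41, mL=6500/697, mR=700/697
obs B: pose=(5,-8,N) → sL=20/13, sR=100/137, mL=2090/1781, mR=70/1781
sensor matrix S = [[200/17, 200/41], [20/13, 100/137]]; det S = 1344000/1241357
solve [mL_A; mL_B] = S·[w00; w01] and [mR_A; mR_B] = S·[w10; w11]:
  w00 = 1, w01 = -1/2, w10 = 1/2, w11 = -1

1 -1/2 1/2 -1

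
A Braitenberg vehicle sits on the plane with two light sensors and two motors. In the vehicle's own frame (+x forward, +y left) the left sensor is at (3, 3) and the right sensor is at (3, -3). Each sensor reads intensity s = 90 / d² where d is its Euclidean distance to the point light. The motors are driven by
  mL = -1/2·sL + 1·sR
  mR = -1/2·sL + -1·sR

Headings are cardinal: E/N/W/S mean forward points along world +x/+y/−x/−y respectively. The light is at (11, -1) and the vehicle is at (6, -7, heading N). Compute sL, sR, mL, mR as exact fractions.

left sensor world pos  = (3, -4); dL² = 73
right sensor world pos = (9, -4); dR² = 13
sL = 90/73 = 90/73
sR = 90/13 = 90/13
mL = -1/2·sL + 1·sR = 5985/949
mR = -1/2·sL + -1·sR = -7155/949

90/73 90/13 5985/949 -7155/949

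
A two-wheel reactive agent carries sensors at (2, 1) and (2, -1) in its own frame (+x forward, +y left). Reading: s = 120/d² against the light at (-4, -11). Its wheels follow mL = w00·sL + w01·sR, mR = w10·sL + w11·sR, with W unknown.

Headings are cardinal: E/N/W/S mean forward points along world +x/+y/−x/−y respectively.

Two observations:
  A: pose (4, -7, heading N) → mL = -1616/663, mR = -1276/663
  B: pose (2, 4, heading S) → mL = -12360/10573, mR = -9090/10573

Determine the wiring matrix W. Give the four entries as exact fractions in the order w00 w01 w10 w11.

obs A: pose=(4,-7,N) → sL=24/17, sR=40/39, mL=-1616/663, mR=-1276/663
obs B: pose=(2,4,S) → sL=60/109, sR=60/97, mL=-12360/10573, mR=-9090/10573
sensor matrix S = [[24/17, 40/39], [60/109, 60/97]]; det S = 721280/2336633
solve [mL_A; mL_B] = S·[w00; w01] and [mR_A; mR_B] = S·[w10; w11]:
  w00 = -1, w01 = -1, w10 = -1, w11 = -1/2

-1 -1 -1 -1/2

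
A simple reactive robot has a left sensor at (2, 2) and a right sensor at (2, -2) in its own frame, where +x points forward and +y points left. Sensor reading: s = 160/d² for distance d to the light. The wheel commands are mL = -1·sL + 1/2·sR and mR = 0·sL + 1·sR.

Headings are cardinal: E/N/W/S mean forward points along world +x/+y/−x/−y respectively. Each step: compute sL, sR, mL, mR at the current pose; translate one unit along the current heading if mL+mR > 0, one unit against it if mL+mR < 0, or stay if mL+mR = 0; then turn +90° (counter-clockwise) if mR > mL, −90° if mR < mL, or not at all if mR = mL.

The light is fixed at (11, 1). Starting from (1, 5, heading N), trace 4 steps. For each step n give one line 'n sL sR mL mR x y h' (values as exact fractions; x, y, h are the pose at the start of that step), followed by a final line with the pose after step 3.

n=0: pose=(1,5,N); sL=8/9, sR=8/5; mL=-4/45, mR=8/5; mL+mR=68/45 → advance +1; mR−mL=76/45 → turn +1·90°
n=1: pose=(1,6,W); sL=160/153, sR=160/193; mL=-18640/29529, mR=160/193; mL+mR=5840/29529 → advance +1; mR−mL=43120/29529 → turn +1·90°
n=2: pose=(0,6,S); sL=16/9, sR=80/89; mL=-1064/801, mR=80/89; mL+mR=-344/801 → advance -1; mR−mL=1784/801 → turn +1·90°
n=3: pose=(0,7,E); sL=32/29, sR=160/97; mL=-784/2813, mR=160/97; mL+mR=3856/2813 → advance +1; mR−mL=5424/2813 → turn +1·90°

0 8/9 8/5 -4/45 8/5 1 5 N
1 160/153 160/193 -18640/29529 160/193 1 6 W
2 16/9 80/89 -1064/801 80/89 0 6 S
3 32/29 160/97 -784/2813 160/97 0 7 E
final 1 7 N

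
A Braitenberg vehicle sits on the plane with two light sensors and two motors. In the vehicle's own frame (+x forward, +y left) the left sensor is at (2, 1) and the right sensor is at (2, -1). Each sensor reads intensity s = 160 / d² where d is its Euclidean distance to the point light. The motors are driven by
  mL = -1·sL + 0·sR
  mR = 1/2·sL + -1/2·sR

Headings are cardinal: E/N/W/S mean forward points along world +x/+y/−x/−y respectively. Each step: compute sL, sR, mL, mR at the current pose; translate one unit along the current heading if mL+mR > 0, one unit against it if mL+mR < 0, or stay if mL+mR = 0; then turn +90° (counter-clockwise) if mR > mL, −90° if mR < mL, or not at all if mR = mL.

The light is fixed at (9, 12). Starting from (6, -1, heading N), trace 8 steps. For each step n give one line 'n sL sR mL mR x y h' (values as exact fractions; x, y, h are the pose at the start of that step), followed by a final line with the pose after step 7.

0 160/137 32/25 -160/137 -192/3425 6 -1 N
1 16/25 80/97 -16/25 -224/2425 6 -2 W
2 160/257 32/53 -160/257 128/13621 7 -2 S
3 10/9 40/49 -10/9 65/441 7 -1 E
4 160/137 32/25 -160/137 -192/3425 6 -1 N
5 16/25 80/97 -16/25 -224/2425 6 -2 W
6 160/257 32/53 -160/257 128/13621 7 -2 S
7 10/9 40/49 -10/9 65/441 7 -1 E
final 6 -1 N

n=0: pose=(6,-1,N); sL=160/137, sR=32/25; mL=-160/137, mR=-192/3425; mL+mR=-4192/3425 → advance -1; mR−mL=3808/3425 → turn +1·90°
n=1: pose=(6,-2,W); sL=16/25, sR=80/97; mL=-16/25, mR=-224/2425; mL+mR=-1776/2425 → advance -1; mR−mL=1328/2425 → turn +1·90°
n=2: pose=(7,-2,S); sL=160/257, sR=32/53; mL=-160/257, mR=128/13621; mL+mR=-8352/13621 → advance -1; mR−mL=8608/13621 → turn +1·90°
n=3: pose=(7,-1,E); sL=10/9, sR=40/49; mL=-10/9, mR=65/441; mL+mR=-425/441 → advance -1; mR−mL=185/147 → turn +1·90°
n=4: pose=(6,-1,N); sL=160/137, sR=32/25; mL=-160/137, mR=-192/3425; mL+mR=-4192/3425 → advance -1; mR−mL=3808/3425 → turn +1·90°
n=5: pose=(6,-2,W); sL=16/25, sR=80/97; mL=-16/25, mR=-224/2425; mL+mR=-1776/2425 → advance -1; mR−mL=1328/2425 → turn +1·90°
n=6: pose=(7,-2,S); sL=160/257, sR=32/53; mL=-160/257, mR=128/13621; mL+mR=-8352/13621 → advance -1; mR−mL=8608/13621 → turn +1·90°
n=7: pose=(7,-1,E); sL=10/9, sR=40/49; mL=-10/9, mR=65/441; mL+mR=-425/441 → advance -1; mR−mL=185/147 → turn +1·90°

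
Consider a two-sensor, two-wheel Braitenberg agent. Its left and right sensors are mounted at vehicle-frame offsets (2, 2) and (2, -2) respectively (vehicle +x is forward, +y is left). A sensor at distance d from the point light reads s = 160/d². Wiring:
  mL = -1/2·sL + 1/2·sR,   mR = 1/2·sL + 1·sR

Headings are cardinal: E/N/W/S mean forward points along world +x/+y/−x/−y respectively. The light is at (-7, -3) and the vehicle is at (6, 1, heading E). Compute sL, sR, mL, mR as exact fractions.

left sensor world pos  = (8, 3); dL² = 261
right sensor world pos = (8, -1); dR² = 229
sL = 160/261 = 160/261
sR = 160/229 = 160/229
mL = -1/2·sL + 1/2·sR = 2560/59769
mR = 1/2·sL + 1·sR = 60080/59769

160/261 160/229 2560/59769 60080/59769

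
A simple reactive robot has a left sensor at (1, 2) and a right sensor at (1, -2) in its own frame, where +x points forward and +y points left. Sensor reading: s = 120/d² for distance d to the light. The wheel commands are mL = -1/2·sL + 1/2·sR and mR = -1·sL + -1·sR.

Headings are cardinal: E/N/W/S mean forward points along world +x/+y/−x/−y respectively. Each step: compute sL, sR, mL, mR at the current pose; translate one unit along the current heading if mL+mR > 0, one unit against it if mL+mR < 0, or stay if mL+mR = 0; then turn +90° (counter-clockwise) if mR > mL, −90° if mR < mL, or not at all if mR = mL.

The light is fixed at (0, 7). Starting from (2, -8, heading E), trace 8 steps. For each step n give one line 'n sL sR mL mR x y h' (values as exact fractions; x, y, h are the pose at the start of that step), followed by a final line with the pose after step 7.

n=0: pose=(2,-8,E); sL=60/89, sR=60/149; mL=-1800/13261, mR=-14280/13261; mL+mR=-16080/13261 → advance -1; mR−mL=-12480/13261 → turn -1·90°
n=1: pose=(1,-8,S); sL=24/53, sR=120/257; mL=96/13621, mR=-12528/13621; mL+mR=-12432/13621 → advance -1; mR−mL=-12624/13621 → turn -1·90°
n=2: pose=(1,-7,W); sL=15/32, sR=5/6; mL=35/192, mR=-125/96; mL+mR=-215/192 → advance -1; mR−mL=-95/64 → turn -1·90°
n=3: pose=(2,-7,N); sL=120/169, sR=24/37; mL=-192/6253, mR=-8496/6253; mL+mR=-8688/6253 → advance -1; mR−mL=-8304/6253 → turn -1·90°
n=4: pose=(2,-8,E); sL=60/89, sR=60/149; mL=-1800/13261, mR=-14280/13261; mL+mR=-16080/13261 → advance -1; mR−mL=-12480/13261 → turn -1·90°
n=5: pose=(1,-8,S); sL=24/53, sR=120/257; mL=96/13621, mR=-12528/13621; mL+mR=-12432/13621 → advance -1; mR−mL=-12624/13621 → turn -1·90°
n=6: pose=(1,-7,W); sL=15/32, sR=5/6; mL=35/192, mR=-125/96; mL+mR=-215/192 → advance -1; mR−mL=-95/64 → turn -1·90°
n=7: pose=(2,-7,N); sL=120/169, sR=24/37; mL=-192/6253, mR=-8496/6253; mL+mR=-8688/6253 → advance -1; mR−mL=-8304/6253 → turn -1·90°

0 60/89 60/149 -1800/13261 -14280/13261 2 -8 E
1 24/53 120/257 96/13621 -12528/13621 1 -8 S
2 15/32 5/6 35/192 -125/96 1 -7 W
3 120/169 24/37 -192/6253 -8496/6253 2 -7 N
4 60/89 60/149 -1800/13261 -14280/13261 2 -8 E
5 24/53 120/257 96/13621 -12528/13621 1 -8 S
6 15/32 5/6 35/192 -125/96 1 -7 W
7 120/169 24/37 -192/6253 -8496/6253 2 -7 N
final 2 -8 E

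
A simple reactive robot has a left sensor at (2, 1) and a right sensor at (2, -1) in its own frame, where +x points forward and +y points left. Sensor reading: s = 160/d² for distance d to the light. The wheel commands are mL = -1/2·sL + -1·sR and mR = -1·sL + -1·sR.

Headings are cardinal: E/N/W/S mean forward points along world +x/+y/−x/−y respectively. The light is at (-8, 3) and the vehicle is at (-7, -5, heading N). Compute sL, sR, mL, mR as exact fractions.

40/9 4 -56/9 -76/9

left sensor world pos  = (-8, -3); dL² = 36
right sensor world pos = (-6, -3); dR² = 40
sL = 160/36 = 40/9
sR = 160/40 = 4
mL = -1/2·sL + -1·sR = -56/9
mR = -1·sL + -1·sR = -76/9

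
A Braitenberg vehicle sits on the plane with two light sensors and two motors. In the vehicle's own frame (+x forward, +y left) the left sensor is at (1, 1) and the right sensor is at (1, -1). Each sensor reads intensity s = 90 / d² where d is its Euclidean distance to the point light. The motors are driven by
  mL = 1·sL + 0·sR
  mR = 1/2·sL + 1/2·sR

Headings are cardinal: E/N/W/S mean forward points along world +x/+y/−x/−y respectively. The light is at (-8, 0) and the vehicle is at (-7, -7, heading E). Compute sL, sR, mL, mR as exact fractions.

9/4 45/34 9/4 243/136

left sensor world pos  = (-6, -6); dL² = 40
right sensor world pos = (-6, -8); dR² = 68
sL = 90/40 = 9/4
sR = 90/68 = 45/34
mL = 1·sL + 0·sR = 9/4
mR = 1/2·sL + 1/2·sR = 243/136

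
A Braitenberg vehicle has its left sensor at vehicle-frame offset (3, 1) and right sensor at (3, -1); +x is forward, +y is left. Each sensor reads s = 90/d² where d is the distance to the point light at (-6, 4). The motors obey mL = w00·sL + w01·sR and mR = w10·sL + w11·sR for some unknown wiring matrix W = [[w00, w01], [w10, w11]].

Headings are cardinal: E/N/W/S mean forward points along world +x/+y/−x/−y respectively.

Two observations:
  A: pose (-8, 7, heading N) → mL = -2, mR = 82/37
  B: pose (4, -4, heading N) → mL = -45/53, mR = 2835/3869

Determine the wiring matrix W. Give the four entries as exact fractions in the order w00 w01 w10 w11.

-1 0 1/2 1/2

obs A: pose=(-8,7,N) → sL=2, sR=90/37, mL=-2, mR=82/37
obs B: pose=(4,-4,N) → sL=45/53, sR=45/73, mL=-45/53, mR=2835/3869
sensor matrix S = [[2, 90/37], [45/53, 45/73]]; det S = -119160/143153
solve [mL_A; mL_B] = S·[w00; w01] and [mR_A; mR_B] = S·[w10; w11]:
  w00 = -1, w01 = 0, w10 = 1/2, w11 = 1/2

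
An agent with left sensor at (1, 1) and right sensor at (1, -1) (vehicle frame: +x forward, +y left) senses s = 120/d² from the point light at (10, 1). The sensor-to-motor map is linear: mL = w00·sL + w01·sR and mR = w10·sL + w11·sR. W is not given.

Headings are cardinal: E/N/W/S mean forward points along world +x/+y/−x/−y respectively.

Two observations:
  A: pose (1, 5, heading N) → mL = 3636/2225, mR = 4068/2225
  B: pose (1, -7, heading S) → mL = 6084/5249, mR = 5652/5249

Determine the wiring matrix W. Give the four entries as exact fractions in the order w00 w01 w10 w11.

obs A: pose=(1,5,N) → sL=24/25, sR=120/89, mL=3636/2225, mR=4068/2225
obs B: pose=(1,-7,S) → sL=24/29, sR=120/181, mL=6084/5249, mR=5652/5249
sensor matrix S = [[24/25, 120/89], [24/29, 120/181]]; det S = -1119744/2335805
solve [mL_A; mL_B] = S·[w00; w01] and [mR_A; mR_B] = S·[w10; w11]:
  w00 = 1, w01 = 1/2, w10 = 1/2, w11 = 1

1 1/2 1/2 1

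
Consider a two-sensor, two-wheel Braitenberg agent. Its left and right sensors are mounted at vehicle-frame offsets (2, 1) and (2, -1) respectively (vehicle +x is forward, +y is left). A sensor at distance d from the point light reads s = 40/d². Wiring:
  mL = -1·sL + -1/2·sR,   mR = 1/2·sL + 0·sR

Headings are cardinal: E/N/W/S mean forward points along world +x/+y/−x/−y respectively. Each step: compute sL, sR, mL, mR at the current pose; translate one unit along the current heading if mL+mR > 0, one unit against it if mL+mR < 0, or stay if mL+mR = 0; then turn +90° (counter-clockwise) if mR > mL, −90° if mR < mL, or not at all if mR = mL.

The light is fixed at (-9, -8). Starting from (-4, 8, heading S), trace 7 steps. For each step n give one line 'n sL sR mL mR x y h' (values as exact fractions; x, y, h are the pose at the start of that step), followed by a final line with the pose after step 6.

0 5/29 10/53 -410/1537 5/58 -4 8 S
1 40/373 8/61 -3932/22753 20/373 -4 9 E
2 4/37 20/193 -1142/7141 2/37 -5 9 N
3 40/229 40/293 -16300/67097 20/229 -5 8 W
4 5/29 10/53 -410/1537 5/58 -4 8 S
5 40/373 8/61 -3932/22753 20/373 -4 9 E
6 4/37 20/193 -1142/7141 2/37 -5 9 N
final -5 8 W

n=0: pose=(-4,8,S); sL=5/29, sR=10/53; mL=-410/1537, mR=5/58; mL+mR=-555/3074 → advance -1; mR−mL=1085/3074 → turn +1·90°
n=1: pose=(-4,9,E); sL=40/373, sR=8/61; mL=-3932/22753, mR=20/373; mL+mR=-2712/22753 → advance -1; mR−mL=5152/22753 → turn +1·90°
n=2: pose=(-5,9,N); sL=4/37, sR=20/193; mL=-1142/7141, mR=2/37; mL+mR=-756/7141 → advance -1; mR−mL=1528/7141 → turn +1·90°
n=3: pose=(-5,8,W); sL=40/229, sR=40/293; mL=-16300/67097, mR=20/229; mL+mR=-10440/67097 → advance -1; mR−mL=22160/67097 → turn +1·90°
n=4: pose=(-4,8,S); sL=5/29, sR=10/53; mL=-410/1537, mR=5/58; mL+mR=-555/3074 → advance -1; mR−mL=1085/3074 → turn +1·90°
n=5: pose=(-4,9,E); sL=40/373, sR=8/61; mL=-3932/22753, mR=20/373; mL+mR=-2712/22753 → advance -1; mR−mL=5152/22753 → turn +1·90°
n=6: pose=(-5,9,N); sL=4/37, sR=20/193; mL=-1142/7141, mR=2/37; mL+mR=-756/7141 → advance -1; mR−mL=1528/7141 → turn +1·90°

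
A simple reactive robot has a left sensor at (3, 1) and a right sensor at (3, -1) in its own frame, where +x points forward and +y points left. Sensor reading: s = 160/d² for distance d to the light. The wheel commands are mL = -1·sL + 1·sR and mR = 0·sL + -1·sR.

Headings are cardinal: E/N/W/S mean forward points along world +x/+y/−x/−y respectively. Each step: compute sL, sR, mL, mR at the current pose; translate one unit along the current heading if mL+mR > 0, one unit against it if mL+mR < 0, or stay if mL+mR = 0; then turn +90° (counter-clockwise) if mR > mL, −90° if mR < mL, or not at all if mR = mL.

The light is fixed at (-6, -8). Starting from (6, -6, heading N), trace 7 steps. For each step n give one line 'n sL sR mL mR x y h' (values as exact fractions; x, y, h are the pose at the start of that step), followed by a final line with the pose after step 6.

0 80/73 80/97 -1920/7081 -80/97 6 -6 N
1 160/229 32/45 128/10305 -32/45 6 -7 E
2 40/37 20/13 220/481 -20/13 5 -7 S
3 32/13 160/73 -256/949 -160/73 5 -6 W
4 80/73 80/97 -1920/7081 -80/97 6 -6 N
5 160/229 32/45 128/10305 -32/45 6 -7 E
6 40/37 20/13 220/481 -20/13 5 -7 S
final 5 -6 W

n=0: pose=(6,-6,N); sL=80/73, sR=80/97; mL=-1920/7081, mR=-80/97; mL+mR=-80/73 → advance -1; mR−mL=-3920/7081 → turn -1·90°
n=1: pose=(6,-7,E); sL=160/229, sR=32/45; mL=128/10305, mR=-32/45; mL+mR=-160/229 → advance -1; mR−mL=-7456/10305 → turn -1·90°
n=2: pose=(5,-7,S); sL=40/37, sR=20/13; mL=220/481, mR=-20/13; mL+mR=-40/37 → advance -1; mR−mL=-960/481 → turn -1·90°
n=3: pose=(5,-6,W); sL=32/13, sR=160/73; mL=-256/949, mR=-160/73; mL+mR=-32/13 → advance -1; mR−mL=-1824/949 → turn -1·90°
n=4: pose=(6,-6,N); sL=80/73, sR=80/97; mL=-1920/7081, mR=-80/97; mL+mR=-80/73 → advance -1; mR−mL=-3920/7081 → turn -1·90°
n=5: pose=(6,-7,E); sL=160/229, sR=32/45; mL=128/10305, mR=-32/45; mL+mR=-160/229 → advance -1; mR−mL=-7456/10305 → turn -1·90°
n=6: pose=(5,-7,S); sL=40/37, sR=20/13; mL=220/481, mR=-20/13; mL+mR=-40/37 → advance -1; mR−mL=-960/481 → turn -1·90°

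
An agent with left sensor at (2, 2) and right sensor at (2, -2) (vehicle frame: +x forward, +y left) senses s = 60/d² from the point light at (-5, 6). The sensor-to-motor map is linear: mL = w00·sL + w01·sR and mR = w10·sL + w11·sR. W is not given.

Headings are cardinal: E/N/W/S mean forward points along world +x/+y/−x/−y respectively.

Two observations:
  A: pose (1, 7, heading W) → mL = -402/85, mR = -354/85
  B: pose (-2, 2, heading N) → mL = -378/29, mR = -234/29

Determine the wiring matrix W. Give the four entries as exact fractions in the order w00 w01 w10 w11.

obs A: pose=(1,7,W) → sL=60/17, sR=12/5, mL=-402/85, mR=-354/85
obs B: pose=(-2,2,N) → sL=12, sR=60/29, mL=-378/29, mR=-234/29
sensor matrix S = [[60/17, 12/5], [12, 60/29]]; det S = -52992/2465
solve [mL_A; mL_B] = S·[w00; w01] and [mR_A; mR_B] = S·[w10; w11]:
  w00 = -1, w01 = -1/2, w10 = -1/2, w11 = -1

-1 -1/2 -1/2 -1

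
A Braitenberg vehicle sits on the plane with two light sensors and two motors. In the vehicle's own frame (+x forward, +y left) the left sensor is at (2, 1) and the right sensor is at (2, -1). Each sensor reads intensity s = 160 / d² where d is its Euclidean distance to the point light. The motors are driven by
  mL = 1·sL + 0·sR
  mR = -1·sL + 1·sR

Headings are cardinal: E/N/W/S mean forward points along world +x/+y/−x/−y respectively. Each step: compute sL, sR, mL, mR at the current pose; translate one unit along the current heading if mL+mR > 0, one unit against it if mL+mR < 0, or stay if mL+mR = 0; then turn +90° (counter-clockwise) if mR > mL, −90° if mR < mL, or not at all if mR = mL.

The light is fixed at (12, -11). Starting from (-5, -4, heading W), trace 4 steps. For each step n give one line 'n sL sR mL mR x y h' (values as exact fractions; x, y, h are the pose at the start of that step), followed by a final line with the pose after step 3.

0 160/397 32/85 160/397 -896/33745 -5 -4 W
1 80/221 16/37 80/221 576/8177 -6 -4 N
2 160/337 32/61 160/337 1024/20557 -6 -3 E
3 40/73 4/9 40/73 -68/657 -5 -3 S
final -5 -4 W

n=0: pose=(-5,-4,W); sL=160/397, sR=32/85; mL=160/397, mR=-896/33745; mL+mR=32/85 → advance +1; mR−mL=-14496/33745 → turn -1·90°
n=1: pose=(-6,-4,N); sL=80/221, sR=16/37; mL=80/221, mR=576/8177; mL+mR=16/37 → advance +1; mR−mL=-2384/8177 → turn -1·90°
n=2: pose=(-6,-3,E); sL=160/337, sR=32/61; mL=160/337, mR=1024/20557; mL+mR=32/61 → advance +1; mR−mL=-8736/20557 → turn -1·90°
n=3: pose=(-5,-3,S); sL=40/73, sR=4/9; mL=40/73, mR=-68/657; mL+mR=4/9 → advance +1; mR−mL=-428/657 → turn -1·90°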